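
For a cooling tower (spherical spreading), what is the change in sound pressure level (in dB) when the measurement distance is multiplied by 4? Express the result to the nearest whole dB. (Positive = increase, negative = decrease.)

-12 dB

With spherical spreading the level changes by −20·log₁₀(r₂/r₁).
ΔL = −20·log₁₀(4) = -12.04 dB.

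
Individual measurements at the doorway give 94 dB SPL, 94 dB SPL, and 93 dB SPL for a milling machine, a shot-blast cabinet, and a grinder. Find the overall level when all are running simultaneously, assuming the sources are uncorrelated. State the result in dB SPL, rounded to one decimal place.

98.5 dB SPL

For uncorrelated sources the intensities add, so convert each level to linear form, sum, and take 10·log₁₀ of the total.
Σ 10^(L/10) = 10^(94/10) + 10^(94/10) + 10^(93/10) = 7.019e+09.
L_total = 10·log₁₀(7.019e+09) = 98.46 dB SPL.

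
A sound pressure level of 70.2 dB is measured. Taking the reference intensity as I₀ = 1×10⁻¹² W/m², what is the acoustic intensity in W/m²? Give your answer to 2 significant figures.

1.0e-05 W/m²

I = I₀·10^(L/10) = 10⁻¹² × 10^(70.2/10) = 10^(-4.980).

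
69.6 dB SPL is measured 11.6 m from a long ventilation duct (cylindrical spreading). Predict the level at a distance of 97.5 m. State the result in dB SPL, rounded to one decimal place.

60.4 dB SPL

Cylindrical spreading from a line source gives a 10·log₁₀(r₂/r₁) drop.
L₂ = 69.6 − 10·log₁₀(97.5/11.6) = 69.6 − 9.245 = 60.35 dB SPL.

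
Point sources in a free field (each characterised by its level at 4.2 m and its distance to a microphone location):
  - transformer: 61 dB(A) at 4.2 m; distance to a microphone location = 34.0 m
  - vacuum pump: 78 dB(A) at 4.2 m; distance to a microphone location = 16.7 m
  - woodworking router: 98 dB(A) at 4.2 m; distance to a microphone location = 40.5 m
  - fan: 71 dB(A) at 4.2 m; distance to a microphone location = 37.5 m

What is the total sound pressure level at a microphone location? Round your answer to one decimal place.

78.6 dB(A)

Apply inverse-square spreading to bring every level to the receiver, then sum 10^(L/10).
transformer: 61 − 20·log₁₀(34.0/4.2) = 61 − 18.16 = 42.84 dB(A).
vacuum pump: 78 − 20·log₁₀(16.7/4.2) = 78 − 11.99 = 66.01 dB(A).
woodworking router: 98 − 20·log₁₀(40.5/4.2) = 98 − 19.68 = 78.32 dB(A).
fan: 71 − 20·log₁₀(37.5/4.2) = 71 − 19.02 = 51.98 dB(A).
Σ 10^(L/10) = 7.202e+07 → L_total = 10·log₁₀(7.202e+07) = 78.57 dB(A).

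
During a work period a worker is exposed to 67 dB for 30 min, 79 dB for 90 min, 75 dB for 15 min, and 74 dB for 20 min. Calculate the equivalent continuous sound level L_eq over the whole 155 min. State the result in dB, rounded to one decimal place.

L_eq = 10·log₁₀[(1/T)·Σ tᵢ·10^(Lᵢ/10)] with T = 155 min.
Σ tᵢ·10^(Lᵢ/10) = 30·10^(67/10) + 90·10^(79/10) + 15·10^(75/10) + 20·10^(74/10) = 8.276e+09.
L_eq = 10·log₁₀(8.276e+09/155) = 77.27 dB.

77.3 dB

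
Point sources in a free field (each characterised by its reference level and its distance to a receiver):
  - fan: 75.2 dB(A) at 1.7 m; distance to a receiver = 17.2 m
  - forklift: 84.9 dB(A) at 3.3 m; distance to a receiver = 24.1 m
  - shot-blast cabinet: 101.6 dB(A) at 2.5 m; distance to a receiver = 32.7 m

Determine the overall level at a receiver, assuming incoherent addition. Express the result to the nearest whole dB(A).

Apply inverse-square spreading to bring every level to the receiver, then sum 10^(L/10).
fan: 75.2 − 20·log₁₀(17.2/1.7) = 75.2 − 20.10 = 55.10 dB(A).
forklift: 84.9 − 20·log₁₀(24.1/3.3) = 84.9 − 17.27 = 67.63 dB(A).
shot-blast cabinet: 101.6 − 20·log₁₀(32.7/2.5) = 101.6 − 22.33 = 79.27 dB(A).
Σ 10^(L/10) = 9.060e+07 → L_total = 10·log₁₀(9.060e+07) = 79.57 dB(A).

80 dB(A)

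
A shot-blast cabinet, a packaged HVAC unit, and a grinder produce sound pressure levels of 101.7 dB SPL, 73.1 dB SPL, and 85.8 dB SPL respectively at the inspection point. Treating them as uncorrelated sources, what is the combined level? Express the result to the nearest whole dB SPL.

102 dB SPL

Incoherent sources combine by intensity addition: L_total = 10·log₁₀(Σ 10^(L_i/10)).
Σ 10^(L/10) = 10^(101.7/10) + 10^(73.1/10) + 10^(85.8/10) = 1.519e+10.
L_total = 10·log₁₀(1.519e+10) = 101.82 dB SPL.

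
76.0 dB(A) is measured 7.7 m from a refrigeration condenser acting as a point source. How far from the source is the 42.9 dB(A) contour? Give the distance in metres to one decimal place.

347.9 m

For a point source L₁ − L₂ = 20·log₁₀(r₂/r₁), so r₂ = r₁·10^((L₁−L₂)/20).
r₂ = 7.7·10^((76.0−42.9)/20) = 7.7·10^(33.1/20) = 347.93 m.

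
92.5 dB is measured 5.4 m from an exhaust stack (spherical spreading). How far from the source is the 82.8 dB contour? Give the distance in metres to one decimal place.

16.5 m

Point-source spreading drops the level by 20·log₁₀(r₂/r₁); inverting, r₂/r₁ = 10^(ΔL/20).
r₂ = 5.4·10^((92.5−82.8)/20) = 5.4·10^(9.7/20) = 16.50 m.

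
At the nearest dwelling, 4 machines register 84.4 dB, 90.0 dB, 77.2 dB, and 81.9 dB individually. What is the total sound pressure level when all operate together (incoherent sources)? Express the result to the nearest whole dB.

For uncorrelated sources the intensities add, so convert each level to linear form, sum, and take 10·log₁₀ of the total.
Σ 10^(L/10) = 10^(84.4/10) + 10^(90.0/10) + 10^(77.2/10) + 10^(81.9/10) = 1.483e+09.
L_total = 10·log₁₀(1.483e+09) = 91.71 dB.

92 dB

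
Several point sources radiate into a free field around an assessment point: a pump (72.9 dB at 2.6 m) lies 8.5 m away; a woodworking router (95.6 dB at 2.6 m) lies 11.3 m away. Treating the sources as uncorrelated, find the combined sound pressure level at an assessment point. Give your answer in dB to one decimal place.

Apply inverse-square spreading to bring every level to the receiver, then sum 10^(L/10).
pump: 72.9 − 20·log₁₀(8.5/2.6) = 72.9 − 10.29 = 62.61 dB.
woodworking router: 95.6 − 20·log₁₀(11.3/2.6) = 95.6 − 12.76 = 82.84 dB.
Σ 10^(L/10) = 1.940e+08 → L_total = 10·log₁₀(1.940e+08) = 82.88 dB.

82.9 dB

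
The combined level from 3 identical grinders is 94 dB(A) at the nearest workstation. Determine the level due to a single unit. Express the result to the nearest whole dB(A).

89 dB(A)

Dividing the total intensity by 3 lowers the level by 10·log₁₀ 3 = 4.771 dB: L₁ = 94 − 4.771.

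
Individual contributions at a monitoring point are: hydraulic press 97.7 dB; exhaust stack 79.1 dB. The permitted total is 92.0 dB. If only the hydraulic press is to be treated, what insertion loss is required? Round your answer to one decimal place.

Everything except the hydraulic press sums to 10^(79.1/10) = 8.128e+07 in linear terms, 79.10 dB.
To meet 92.0 dB overall, the treated hydraulic press may contribute at most 10^(92.0/10) − 8.128e+07 = 1.504e+09, i.e. 91.77 dB.
Required insertion loss = 97.7 − 91.77 = 5.93 dB.

5.9 dB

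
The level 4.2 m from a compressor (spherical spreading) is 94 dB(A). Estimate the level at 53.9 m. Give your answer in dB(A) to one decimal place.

71.8 dB(A)

Spherical spreading from a point source gives a 20·log₁₀(r₂/r₁) drop.
L₂ = 94 − 20·log₁₀(53.9/4.2) = 94 − 22.167 = 71.83 dB(A).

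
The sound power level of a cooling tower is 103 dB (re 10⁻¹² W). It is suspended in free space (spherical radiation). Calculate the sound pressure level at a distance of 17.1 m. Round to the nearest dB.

67 dB

L_p = L_w − 10·log₁₀(4π·r²) with r = 17.1 m.
4π·r² = 3675 m², 10·log₁₀ of that is 35.652 dB.
L_p = 103 − 35.652 = 67.35 dB.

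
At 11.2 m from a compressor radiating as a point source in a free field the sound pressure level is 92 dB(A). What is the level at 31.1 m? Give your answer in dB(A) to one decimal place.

Spherical spreading from a point source gives a 20·log₁₀(r₂/r₁) drop.
L₂ = 92 − 20·log₁₀(31.1/11.2) = 92 − 8.871 = 83.13 dB(A).

83.1 dB(A)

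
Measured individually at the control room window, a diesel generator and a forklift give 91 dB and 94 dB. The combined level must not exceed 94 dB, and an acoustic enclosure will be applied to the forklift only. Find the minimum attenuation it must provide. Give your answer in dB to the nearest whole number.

3 dB

Everything except the forklift sums to 10^(91/10) = 1.259e+09 in linear terms, 91.00 dB.
The limit corresponds to 10^(94/10) = 2.512e+09; subtracting the fixed part leaves 1.253e+09 for the forklift, i.e. 90.98 dB.
Required insertion loss = 94 − 90.98 = 3.02 dB.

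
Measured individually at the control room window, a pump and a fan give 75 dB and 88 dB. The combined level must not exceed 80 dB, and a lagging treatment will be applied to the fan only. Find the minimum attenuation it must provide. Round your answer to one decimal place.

9.7 dB

Fixed contribution from the other source: Σ 10^(L/10) = 10^(75/10) = 3.162e+07 (75.00 dB).
The limit corresponds to 10^(80/10) = 1.000e+08; subtracting the fixed part leaves 6.838e+07 for the fan, i.e. 78.35 dB.
So the fan must be reduced from 88 to 78.35 dB: IL = 9.65 dB.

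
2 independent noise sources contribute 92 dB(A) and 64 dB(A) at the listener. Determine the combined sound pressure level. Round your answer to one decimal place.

For uncorrelated sources the intensities add, so convert each level to linear form, sum, and take 10·log₁₀ of the total.
Σ 10^(L/10) = 10^(92/10) + 10^(64/10) = 1.587e+09.
L_total = 10·log₁₀(1.587e+09) = 92.01 dB(A).

92.0 dB(A)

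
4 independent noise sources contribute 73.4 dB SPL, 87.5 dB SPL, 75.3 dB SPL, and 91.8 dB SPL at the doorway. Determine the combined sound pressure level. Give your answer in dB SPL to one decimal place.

For uncorrelated sources the intensities add, so convert each level to linear form, sum, and take 10·log₁₀ of the total.
Σ 10^(L/10) = 10^(73.4/10) + 10^(87.5/10) + 10^(75.3/10) + 10^(91.8/10) = 2.132e+09.
L_total = 10·log₁₀(2.132e+09) = 93.29 dB SPL.

93.3 dB SPL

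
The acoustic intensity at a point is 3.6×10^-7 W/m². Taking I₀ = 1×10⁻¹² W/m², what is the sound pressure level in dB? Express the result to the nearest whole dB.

56 dB

I/I₀ = 3.6×10^-7/10⁻¹² = 3.6×10^5, and L = 10·log₁₀(I/I₀).
L = 10·(0.5563 + 5) = 55.56 dB.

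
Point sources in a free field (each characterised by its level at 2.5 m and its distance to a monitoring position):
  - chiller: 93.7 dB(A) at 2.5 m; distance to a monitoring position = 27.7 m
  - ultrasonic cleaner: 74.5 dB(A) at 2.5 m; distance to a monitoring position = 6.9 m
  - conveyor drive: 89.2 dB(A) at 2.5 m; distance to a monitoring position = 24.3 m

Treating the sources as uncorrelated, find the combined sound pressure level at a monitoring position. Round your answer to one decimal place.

Apply inverse-square spreading to bring every level to the receiver, then sum 10^(L/10).
chiller: 93.7 − 20·log₁₀(27.7/2.5) = 93.7 − 20.89 = 72.81 dB(A).
ultrasonic cleaner: 74.5 − 20·log₁₀(6.9/2.5) = 74.5 − 8.82 = 65.68 dB(A).
conveyor drive: 89.2 − 20·log₁₀(24.3/2.5) = 89.2 − 19.75 = 69.45 dB(A).
Σ 10^(L/10) = 3.160e+07 → L_total = 10·log₁₀(3.160e+07) = 75.00 dB(A).

75.0 dB(A)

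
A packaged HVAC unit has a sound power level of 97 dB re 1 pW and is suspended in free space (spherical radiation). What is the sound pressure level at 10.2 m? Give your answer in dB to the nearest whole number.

66 dB

L_p = L_w − 10·log₁₀(4π·r²) with r = 10.2 m.
4π·r² = 1307 m², 10·log₁₀ of that is 31.164 dB.
L_p = 97 − 31.164 = 65.84 dB.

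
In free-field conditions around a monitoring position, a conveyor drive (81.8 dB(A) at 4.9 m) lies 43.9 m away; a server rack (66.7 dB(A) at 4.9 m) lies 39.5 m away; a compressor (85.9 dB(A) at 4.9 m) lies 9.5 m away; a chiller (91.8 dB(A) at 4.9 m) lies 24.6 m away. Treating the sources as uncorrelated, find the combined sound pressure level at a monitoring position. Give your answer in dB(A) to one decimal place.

Propagate each source to the receiver with L = L_ref − 20·log₁₀(r/r_ref), then add intensities.
conveyor drive: 81.8 − 20·log₁₀(43.9/4.9) = 81.8 − 19.05 = 62.75 dB(A).
server rack: 66.7 − 20·log₁₀(39.5/4.9) = 66.7 − 18.13 = 48.57 dB(A).
compressor: 85.9 − 20·log₁₀(9.5/4.9) = 85.9 − 5.75 = 80.15 dB(A).
chiller: 91.8 − 20·log₁₀(24.6/4.9) = 91.8 − 14.01 = 77.79 dB(A).
Σ 10^(L/10) = 1.655e+08 → L_total = 10·log₁₀(1.655e+08) = 82.19 dB(A).

82.2 dB(A)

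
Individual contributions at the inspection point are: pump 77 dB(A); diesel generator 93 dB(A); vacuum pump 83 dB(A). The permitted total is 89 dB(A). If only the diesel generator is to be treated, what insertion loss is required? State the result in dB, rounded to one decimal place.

Fixed contribution from the other sources: Σ 10^(L/10) = 10^(77/10) + 10^(83/10) = 2.496e+08 (83.97 dB(A)).
To meet 89 dB(A) overall, the treated diesel generator may contribute at most 10^(89/10) − 2.496e+08 = 5.447e+08, i.e. 87.36 dB(A).
So the diesel generator must be reduced from 93 to 87.36 dB(A): IL = 5.64 dB.

5.6 dB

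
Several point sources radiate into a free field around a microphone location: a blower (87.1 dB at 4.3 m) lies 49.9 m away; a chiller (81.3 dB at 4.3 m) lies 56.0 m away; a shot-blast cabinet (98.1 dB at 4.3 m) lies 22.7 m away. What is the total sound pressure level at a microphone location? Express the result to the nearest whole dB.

Propagate each source to the receiver with L = L_ref − 20·log₁₀(r/r_ref), then add intensities.
blower: 87.1 − 20·log₁₀(49.9/4.3) = 87.1 − 21.29 = 65.81 dB.
chiller: 81.3 − 20·log₁₀(56.0/4.3) = 81.3 − 22.29 = 59.01 dB.
shot-blast cabinet: 98.1 − 20·log₁₀(22.7/4.3) = 98.1 − 14.45 = 83.65 dB.
Σ 10^(L/10) = 2.363e+08 → L_total = 10·log₁₀(2.363e+08) = 83.73 dB.

84 dB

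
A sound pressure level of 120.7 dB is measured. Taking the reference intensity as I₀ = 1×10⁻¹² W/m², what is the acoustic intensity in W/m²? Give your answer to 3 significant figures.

I/I₀ = 10^(120.7/10) = 1.175e+12, so I = 1.175e+12 × 10⁻¹² W/m².

1.17 W/m²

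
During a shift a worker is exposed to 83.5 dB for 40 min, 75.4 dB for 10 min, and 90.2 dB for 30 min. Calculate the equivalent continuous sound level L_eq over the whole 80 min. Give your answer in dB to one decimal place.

L_eq = 10·log₁₀[(1/T)·Σ tᵢ·10^(Lᵢ/10)] with T = 80 min.
Σ tᵢ·10^(Lᵢ/10) = 40·10^(83.5/10) + 10·10^(75.4/10) + 30·10^(90.2/10) = 4.072e+10.
L_eq = 10·log₁₀(4.072e+10/80) = 87.07 dB.

87.1 dB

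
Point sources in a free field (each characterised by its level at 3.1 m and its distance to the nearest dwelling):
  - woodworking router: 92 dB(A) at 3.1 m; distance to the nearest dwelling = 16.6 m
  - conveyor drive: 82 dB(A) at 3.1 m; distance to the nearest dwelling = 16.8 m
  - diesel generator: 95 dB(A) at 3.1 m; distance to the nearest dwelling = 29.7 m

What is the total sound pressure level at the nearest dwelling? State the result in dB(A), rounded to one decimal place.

Propagate each source to the receiver with L = L_ref − 20·log₁₀(r/r_ref), then add intensities.
woodworking router: 92 − 20·log₁₀(16.6/3.1) = 92 − 14.57 = 77.43 dB(A).
conveyor drive: 82 − 20·log₁₀(16.8/3.1) = 82 − 14.68 = 67.32 dB(A).
diesel generator: 95 − 20·log₁₀(29.7/3.1) = 95 − 19.63 = 75.37 dB(A).
Σ 10^(L/10) = 9.512e+07 → L_total = 10·log₁₀(9.512e+07) = 79.78 dB(A).

79.8 dB(A)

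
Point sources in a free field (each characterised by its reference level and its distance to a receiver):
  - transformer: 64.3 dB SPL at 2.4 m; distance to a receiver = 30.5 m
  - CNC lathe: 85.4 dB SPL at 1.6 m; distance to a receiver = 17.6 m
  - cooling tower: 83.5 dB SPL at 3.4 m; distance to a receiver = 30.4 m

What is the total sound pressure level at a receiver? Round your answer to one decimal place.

First find each source's level at the receiver (point-source: −20·log₁₀(r/r_ref)), then combine on an intensity basis.
transformer: 64.3 − 20·log₁₀(30.5/2.4) = 64.3 − 22.08 = 42.22 dB SPL.
CNC lathe: 85.4 − 20·log₁₀(17.6/1.6) = 85.4 − 20.83 = 64.57 dB SPL.
cooling tower: 83.5 − 20·log₁₀(30.4/3.4) = 83.5 − 19.03 = 64.47 dB SPL.
Σ 10^(L/10) = 5.683e+06 → L_total = 10·log₁₀(5.683e+06) = 67.55 dB SPL.

67.5 dB SPL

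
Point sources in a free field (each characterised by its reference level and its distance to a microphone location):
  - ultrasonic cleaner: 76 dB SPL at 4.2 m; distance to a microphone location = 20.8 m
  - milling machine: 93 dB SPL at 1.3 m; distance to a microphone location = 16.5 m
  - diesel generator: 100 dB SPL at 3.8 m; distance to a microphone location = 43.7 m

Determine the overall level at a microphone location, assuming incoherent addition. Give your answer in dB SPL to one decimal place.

79.5 dB SPL

Propagate each source to the receiver with L = L_ref − 20·log₁₀(r/r_ref), then add intensities.
ultrasonic cleaner: 76 − 20·log₁₀(20.8/4.2) = 76 − 13.90 = 62.10 dB SPL.
milling machine: 93 − 20·log₁₀(16.5/1.3) = 93 − 22.07 = 70.93 dB SPL.
diesel generator: 100 − 20·log₁₀(43.7/3.8) = 100 − 21.21 = 78.79 dB SPL.
Σ 10^(L/10) = 8.962e+07 → L_total = 10·log₁₀(8.962e+07) = 79.52 dB SPL.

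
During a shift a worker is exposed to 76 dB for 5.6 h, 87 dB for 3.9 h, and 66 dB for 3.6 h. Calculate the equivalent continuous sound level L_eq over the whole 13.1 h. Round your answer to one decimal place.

L_eq = 10·log₁₀[(1/T)·Σ tᵢ·10^(Lᵢ/10)] with T = 13.1 h.
Σ tᵢ·10^(Lᵢ/10) = 5.6·10^(76/10) + 3.9·10^(87/10) + 3.6·10^(66/10) = 2.192e+09.
L_eq = 10·log₁₀(2.192e+09/13.1) = 82.24 dB.

82.2 dB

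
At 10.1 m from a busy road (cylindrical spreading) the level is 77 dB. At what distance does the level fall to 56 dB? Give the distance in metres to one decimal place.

1271.5 m

For a line source L₁ − L₂ = 10·log₁₀(r₂/r₁), so r₂ = r₁·10^((L₁−L₂)/10).
r₂ = 10.1·10^((77−56)/10) = 10.1·10^(21.0/10) = 1271.51 m.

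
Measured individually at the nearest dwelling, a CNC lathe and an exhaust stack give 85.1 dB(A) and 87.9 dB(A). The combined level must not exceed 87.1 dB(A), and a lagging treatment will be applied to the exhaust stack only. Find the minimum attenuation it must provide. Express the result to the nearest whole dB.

5 dB

The untreated sources together contribute 10^(85.1/10) = 3.236e+08, i.e. 85.10 dB(A).
The limit corresponds to 10^(87.1/10) = 5.129e+08; subtracting the fixed part leaves 1.893e+08 for the exhaust stack, i.e. 82.77 dB(A).
Required insertion loss = 87.9 − 82.77 = 5.13 dB.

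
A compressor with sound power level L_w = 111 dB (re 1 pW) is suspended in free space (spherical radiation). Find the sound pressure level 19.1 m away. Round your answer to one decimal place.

The power spreads over a sphere of area 4π·r², so L_p = L_w − 10·log₁₀(4π·r²).
4π·r² = 4584 m², 10·log₁₀ of that is 36.613 dB.
L_p = 111 − 36.613 = 74.39 dB.

74.4 dB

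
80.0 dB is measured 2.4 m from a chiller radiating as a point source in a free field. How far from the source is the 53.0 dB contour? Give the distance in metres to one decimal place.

53.7 m

The 27.0 dB drop corresponds to a distance ratio of 10^(27.0/20) for a point source.
r₂ = 2.4·10^((80.0−53.0)/20) = 2.4·10^(27.0/20) = 53.73 m.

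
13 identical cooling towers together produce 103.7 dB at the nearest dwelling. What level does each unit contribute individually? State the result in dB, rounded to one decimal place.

92.6 dB

Dividing the total intensity by 13 lowers the level by 10·log₁₀ 13 = 11.139 dB: L₁ = 103.7 − 11.139.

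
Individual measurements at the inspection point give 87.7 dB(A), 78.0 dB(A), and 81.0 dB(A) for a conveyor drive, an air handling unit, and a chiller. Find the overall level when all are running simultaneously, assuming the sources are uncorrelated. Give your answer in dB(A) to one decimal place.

Incoherent sources combine by intensity addition: L_total = 10·log₁₀(Σ 10^(L_i/10)).
Σ 10^(L/10) = 10^(87.7/10) + 10^(78.0/10) + 10^(81.0/10) = 7.778e+08.
L_total = 10·log₁₀(7.778e+08) = 88.91 dB(A).

88.9 dB(A)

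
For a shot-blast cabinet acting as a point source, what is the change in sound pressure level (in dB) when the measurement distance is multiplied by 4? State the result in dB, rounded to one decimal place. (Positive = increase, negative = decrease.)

With spherical spreading the level changes by −20·log₁₀(r₂/r₁).
ΔL = −20·log₁₀(4) = -12.04 dB.

-12.0 dB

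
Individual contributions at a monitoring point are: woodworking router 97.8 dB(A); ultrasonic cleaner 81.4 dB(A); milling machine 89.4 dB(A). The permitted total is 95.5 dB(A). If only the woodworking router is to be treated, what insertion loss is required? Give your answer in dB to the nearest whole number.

Fixed contribution from the other sources: Σ 10^(L/10) = 10^(81.4/10) + 10^(89.4/10) = 1.009e+09 (90.04 dB(A)).
To meet 95.5 dB(A) overall, the treated woodworking router may contribute at most 10^(95.5/10) − 1.009e+09 = 2.539e+09, i.e. 94.05 dB(A).
So the woodworking router must be reduced from 97.8 to 94.05 dB(A): IL = 3.75 dB.

4 dB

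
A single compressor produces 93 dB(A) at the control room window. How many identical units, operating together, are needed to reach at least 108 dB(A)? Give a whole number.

The shortfall is 108 − 93 = 15.0 dB, and N units add 10·log₁₀ N, so need 10·log₁₀ N ≥ 15.0.
N ≥ 10^(15.0/10) = 31.623, so N = 32.

32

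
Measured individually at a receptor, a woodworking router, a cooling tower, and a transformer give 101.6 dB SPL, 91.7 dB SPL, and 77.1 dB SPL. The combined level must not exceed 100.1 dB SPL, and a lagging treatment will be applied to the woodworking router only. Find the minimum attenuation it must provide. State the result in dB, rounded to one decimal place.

2.2 dB

The untreated sources together contribute 10^(91.7/10) + 10^(77.1/10) = 1.530e+09, i.e. 91.85 dB SPL.
To meet 100.1 dB SPL overall, the treated woodworking router may contribute at most 10^(100.1/10) − 1.530e+09 = 8.703e+09, i.e. 99.40 dB SPL.
So the woodworking router must be reduced from 101.6 to 99.40 dB SPL: IL = 2.20 dB.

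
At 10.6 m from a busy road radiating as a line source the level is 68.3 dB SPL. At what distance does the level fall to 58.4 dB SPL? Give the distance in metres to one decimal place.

Line-source spreading drops the level by 10·log₁₀(r₂/r₁); inverting, r₂/r₁ = 10^(ΔL/10).
r₂ = 10.6·10^((68.3−58.4)/10) = 10.6·10^(9.9/10) = 103.59 m.

103.6 m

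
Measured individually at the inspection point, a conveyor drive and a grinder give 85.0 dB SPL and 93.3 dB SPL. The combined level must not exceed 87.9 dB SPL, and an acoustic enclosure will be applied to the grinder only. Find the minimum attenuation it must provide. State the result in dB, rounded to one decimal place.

Fixed contribution from the other source: Σ 10^(L/10) = 10^(85.0/10) = 3.162e+08 (85.00 dB SPL).
To meet 87.9 dB SPL overall, the treated grinder may contribute at most 10^(87.9/10) − 3.162e+08 = 3.004e+08, i.e. 84.78 dB SPL.
So the grinder must be reduced from 93.3 to 84.78 dB SPL: IL = 8.52 dB.

8.5 dB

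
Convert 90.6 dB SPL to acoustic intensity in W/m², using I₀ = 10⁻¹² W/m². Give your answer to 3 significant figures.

0.00115 W/m²

L = 10·log₁₀(I/I₀) ⇒ I = I₀·10^(L/10) = 10⁻¹² × 10^9.06.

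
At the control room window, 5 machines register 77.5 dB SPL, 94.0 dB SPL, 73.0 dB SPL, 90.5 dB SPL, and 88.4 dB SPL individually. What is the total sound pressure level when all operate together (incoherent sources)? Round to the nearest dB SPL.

96 dB SPL

For uncorrelated sources the intensities add, so convert each level to linear form, sum, and take 10·log₁₀ of the total.
Σ 10^(L/10) = 10^(77.5/10) + 10^(94.0/10) + 10^(73.0/10) + 10^(90.5/10) + 10^(88.4/10) = 4.402e+09.
L_total = 10·log₁₀(4.402e+09) = 96.44 dB SPL.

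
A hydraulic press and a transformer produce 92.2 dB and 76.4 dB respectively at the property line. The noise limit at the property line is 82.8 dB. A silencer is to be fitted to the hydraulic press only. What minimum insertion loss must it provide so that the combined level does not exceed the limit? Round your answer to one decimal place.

Everything except the hydraulic press sums to 10^(76.4/10) = 4.365e+07 in linear terms, 76.40 dB.
The limit corresponds to 10^(82.8/10) = 1.905e+08; subtracting the fixed part leaves 1.469e+08 for the hydraulic press, i.e. 81.67 dB.
Required insertion loss = 92.2 − 81.67 = 10.53 dB.

10.5 dB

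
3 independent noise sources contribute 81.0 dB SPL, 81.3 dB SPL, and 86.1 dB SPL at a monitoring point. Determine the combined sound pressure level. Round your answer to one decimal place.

Incoherent sources combine by intensity addition: L_total = 10·log₁₀(Σ 10^(L_i/10)).
Σ 10^(L/10) = 10^(81.0/10) + 10^(81.3/10) + 10^(86.1/10) = 6.682e+08.
L_total = 10·log₁₀(6.682e+08) = 88.25 dB SPL.

88.2 dB SPL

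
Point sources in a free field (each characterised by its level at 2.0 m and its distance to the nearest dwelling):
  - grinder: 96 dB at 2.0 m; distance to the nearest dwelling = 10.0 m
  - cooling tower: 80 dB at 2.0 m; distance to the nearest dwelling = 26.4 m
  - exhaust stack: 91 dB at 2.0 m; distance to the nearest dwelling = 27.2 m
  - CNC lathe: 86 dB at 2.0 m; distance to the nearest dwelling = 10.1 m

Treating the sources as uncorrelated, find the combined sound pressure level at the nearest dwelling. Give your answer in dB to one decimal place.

82.6 dB

Propagate each source to the receiver with L = L_ref − 20·log₁₀(r/r_ref), then add intensities.
grinder: 96 − 20·log₁₀(10.0/2.0) = 96 − 13.98 = 82.02 dB.
cooling tower: 80 − 20·log₁₀(26.4/2.0) = 80 − 22.41 = 57.59 dB.
exhaust stack: 91 − 20·log₁₀(27.2/2.0) = 91 − 22.67 = 68.33 dB.
CNC lathe: 86 − 20·log₁₀(10.1/2.0) = 86 − 14.07 = 71.93 dB.
Σ 10^(L/10) = 1.822e+08 → L_total = 10·log₁₀(1.822e+08) = 82.61 dB.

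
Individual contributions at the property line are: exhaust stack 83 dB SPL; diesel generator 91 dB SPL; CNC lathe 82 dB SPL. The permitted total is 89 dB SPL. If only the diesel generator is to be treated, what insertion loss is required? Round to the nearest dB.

5 dB

The untreated sources together contribute 10^(83/10) + 10^(82/10) = 3.580e+08, i.e. 85.54 dB SPL.
The limit corresponds to 10^(89/10) = 7.943e+08; subtracting the fixed part leaves 4.363e+08 for the diesel generator, i.e. 86.40 dB SPL.
So the diesel generator must be reduced from 91 to 86.40 dB SPL: IL = 4.60 dB.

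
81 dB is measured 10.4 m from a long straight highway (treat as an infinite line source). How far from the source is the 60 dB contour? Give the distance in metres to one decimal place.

The 21.0 dB drop corresponds to a distance ratio of 10^(21.0/10) for a line source.
r₂ = 10.4·10^((81−60)/10) = 10.4·10^(21.0/10) = 1309.28 m.

1309.3 m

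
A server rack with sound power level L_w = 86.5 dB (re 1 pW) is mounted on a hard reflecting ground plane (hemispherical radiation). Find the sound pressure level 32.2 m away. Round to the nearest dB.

L_p = L_w − 10·log₁₀(2π·r²) with r = 32.2 m.
2π·r² = 6515 m², 10·log₁₀ of that is 38.139 dB.
L_p = 86.5 − 38.139 = 48.36 dB.

48 dB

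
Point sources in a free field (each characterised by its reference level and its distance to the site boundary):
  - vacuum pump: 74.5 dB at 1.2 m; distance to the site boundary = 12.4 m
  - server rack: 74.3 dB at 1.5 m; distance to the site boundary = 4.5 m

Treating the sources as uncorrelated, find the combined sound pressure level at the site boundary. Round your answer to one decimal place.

65.1 dB

First find each source's level at the receiver (point-source: −20·log₁₀(r/r_ref)), then combine on an intensity basis.
vacuum pump: 74.5 − 20·log₁₀(12.4/1.2) = 74.5 − 20.28 = 54.22 dB.
server rack: 74.3 − 20·log₁₀(4.5/1.5) = 74.3 − 9.54 = 64.76 dB.
Σ 10^(L/10) = 3.255e+06 → L_total = 10·log₁₀(3.255e+06) = 65.12 dB.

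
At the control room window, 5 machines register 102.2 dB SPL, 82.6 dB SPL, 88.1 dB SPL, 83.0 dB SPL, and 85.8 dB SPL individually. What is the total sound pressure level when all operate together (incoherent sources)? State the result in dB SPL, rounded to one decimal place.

102.6 dB SPL

For uncorrelated sources the intensities add, so convert each level to linear form, sum, and take 10·log₁₀ of the total.
Σ 10^(L/10) = 10^(102.2/10) + 10^(82.6/10) + 10^(88.1/10) + 10^(83.0/10) + 10^(85.8/10) = 1.800e+10.
L_total = 10·log₁₀(1.800e+10) = 102.55 dB SPL.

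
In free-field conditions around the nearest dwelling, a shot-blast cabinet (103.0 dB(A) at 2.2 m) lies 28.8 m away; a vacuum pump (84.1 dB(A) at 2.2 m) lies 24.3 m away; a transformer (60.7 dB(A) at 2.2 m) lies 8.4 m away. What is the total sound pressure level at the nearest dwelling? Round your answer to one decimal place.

80.7 dB(A)

Apply inverse-square spreading to bring every level to the receiver, then sum 10^(L/10).
shot-blast cabinet: 103.0 − 20·log₁₀(28.8/2.2) = 103.0 − 22.34 = 80.66 dB(A).
vacuum pump: 84.1 − 20·log₁₀(24.3/2.2) = 84.1 − 20.86 = 63.24 dB(A).
transformer: 60.7 − 20·log₁₀(8.4/2.2) = 60.7 − 11.64 = 49.06 dB(A).
Σ 10^(L/10) = 1.186e+08 → L_total = 10·log₁₀(1.186e+08) = 80.74 dB(A).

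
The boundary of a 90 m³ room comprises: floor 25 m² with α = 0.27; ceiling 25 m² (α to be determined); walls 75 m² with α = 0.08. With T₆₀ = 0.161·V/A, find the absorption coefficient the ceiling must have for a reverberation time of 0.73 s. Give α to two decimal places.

Required total absorption A = 0.161·90/0.73 = 19.85 m².
Absorption from the other surfaces = 25·0.27 + 75·0.08 = 12.75 m², so the ceiling must supply 7.10 m² over 25 m².
α = 7.10/25 = 0.284.

0.28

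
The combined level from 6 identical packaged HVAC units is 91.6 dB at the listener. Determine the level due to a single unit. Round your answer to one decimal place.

83.8 dB

For N identical incoherent sources L_total = L₁ + 10·log₁₀ N, so L₁ = 91.6 − 10·log₁₀(6) = 91.6 − 7.782.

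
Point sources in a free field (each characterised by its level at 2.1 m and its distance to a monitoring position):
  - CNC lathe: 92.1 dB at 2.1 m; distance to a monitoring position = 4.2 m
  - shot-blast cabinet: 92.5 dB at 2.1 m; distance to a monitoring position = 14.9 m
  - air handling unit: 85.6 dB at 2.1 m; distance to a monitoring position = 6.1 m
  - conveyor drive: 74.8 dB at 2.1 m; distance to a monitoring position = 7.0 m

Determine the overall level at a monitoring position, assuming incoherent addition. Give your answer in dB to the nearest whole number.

87 dB

Apply inverse-square spreading to bring every level to the receiver, then sum 10^(L/10).
CNC lathe: 92.1 − 20·log₁₀(4.2/2.1) = 92.1 − 6.02 = 86.08 dB.
shot-blast cabinet: 92.5 − 20·log₁₀(14.9/2.1) = 92.5 − 17.02 = 75.48 dB.
air handling unit: 85.6 − 20·log₁₀(6.1/2.1) = 85.6 − 9.26 = 76.34 dB.
conveyor drive: 74.8 − 20·log₁₀(7.0/2.1) = 74.8 − 10.46 = 64.34 dB.
Σ 10^(L/10) = 4.865e+08 → L_total = 10·log₁₀(4.865e+08) = 86.87 dB.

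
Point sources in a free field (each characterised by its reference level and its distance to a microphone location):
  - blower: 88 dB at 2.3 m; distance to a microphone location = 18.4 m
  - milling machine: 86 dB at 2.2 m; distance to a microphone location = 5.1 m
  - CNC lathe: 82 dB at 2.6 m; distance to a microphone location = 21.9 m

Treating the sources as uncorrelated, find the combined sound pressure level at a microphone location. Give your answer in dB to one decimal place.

Propagate each source to the receiver with L = L_ref − 20·log₁₀(r/r_ref), then add intensities.
blower: 88 − 20·log₁₀(18.4/2.3) = 88 − 18.06 = 69.94 dB.
milling machine: 86 − 20·log₁₀(5.1/2.2) = 86 − 7.30 = 78.70 dB.
CNC lathe: 82 − 20·log₁₀(21.9/2.6) = 82 − 18.51 = 63.49 dB.
Σ 10^(L/10) = 8.617e+07 → L_total = 10·log₁₀(8.617e+07) = 79.35 dB.

79.4 dB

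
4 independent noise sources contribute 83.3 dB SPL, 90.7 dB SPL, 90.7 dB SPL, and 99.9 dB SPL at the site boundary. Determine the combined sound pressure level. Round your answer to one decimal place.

Incoherent sources combine by intensity addition: L_total = 10·log₁₀(Σ 10^(L_i/10)).
Σ 10^(L/10) = 10^(83.3/10) + 10^(90.7/10) + 10^(90.7/10) + 10^(99.9/10) = 1.234e+10.
L_total = 10·log₁₀(1.234e+10) = 100.91 dB SPL.

100.9 dB SPL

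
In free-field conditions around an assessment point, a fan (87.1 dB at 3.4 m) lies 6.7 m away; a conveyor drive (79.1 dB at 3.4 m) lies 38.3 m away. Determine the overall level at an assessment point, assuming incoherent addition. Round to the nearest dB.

81 dB

First find each source's level at the receiver (point-source: −20·log₁₀(r/r_ref)), then combine on an intensity basis.
fan: 87.1 − 20·log₁₀(6.7/3.4) = 87.1 − 5.89 = 81.21 dB.
conveyor drive: 79.1 − 20·log₁₀(38.3/3.4) = 79.1 − 21.03 = 58.07 dB.
Σ 10^(L/10) = 1.327e+08 → L_total = 10·log₁₀(1.327e+08) = 81.23 dB.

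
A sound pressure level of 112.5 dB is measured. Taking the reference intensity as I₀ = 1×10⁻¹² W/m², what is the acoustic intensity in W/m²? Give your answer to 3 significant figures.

0.178 W/m²

L = 10·log₁₀(I/I₀) ⇒ I = I₀·10^(L/10) = 10⁻¹² × 10^11.25.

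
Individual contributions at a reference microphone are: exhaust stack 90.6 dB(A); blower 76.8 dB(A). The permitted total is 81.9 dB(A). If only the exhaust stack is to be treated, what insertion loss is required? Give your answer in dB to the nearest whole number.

Everything except the exhaust stack sums to 10^(76.8/10) = 4.786e+07 in linear terms, 76.80 dB(A).
The limit corresponds to 10^(81.9/10) = 1.549e+08; subtracting the fixed part leaves 1.070e+08 for the exhaust stack, i.e. 80.29 dB(A).
So the exhaust stack must be reduced from 90.6 to 80.29 dB(A): IL = 10.31 dB.

10 dB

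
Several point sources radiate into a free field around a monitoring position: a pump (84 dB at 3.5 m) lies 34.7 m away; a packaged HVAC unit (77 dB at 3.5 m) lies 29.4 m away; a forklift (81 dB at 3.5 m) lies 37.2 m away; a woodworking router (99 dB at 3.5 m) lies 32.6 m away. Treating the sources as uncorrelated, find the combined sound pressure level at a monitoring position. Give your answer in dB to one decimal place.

Apply inverse-square spreading to bring every level to the receiver, then sum 10^(L/10).
pump: 84 − 20·log₁₀(34.7/3.5) = 84 − 19.93 = 64.07 dB.
packaged HVAC unit: 77 − 20·log₁₀(29.4/3.5) = 77 − 18.49 = 58.51 dB.
forklift: 81 − 20·log₁₀(37.2/3.5) = 81 − 20.53 = 60.47 dB.
woodworking router: 99 − 20·log₁₀(32.6/3.5) = 99 − 19.38 = 79.62 dB.
Σ 10^(L/10) = 9.594e+07 → L_total = 10·log₁₀(9.594e+07) = 79.82 dB.

79.8 dB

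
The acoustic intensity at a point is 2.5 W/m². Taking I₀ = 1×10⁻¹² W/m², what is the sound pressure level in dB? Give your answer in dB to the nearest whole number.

L = 10·log₁₀(I/I₀) = 10·log₁₀(2.5/10⁻¹²) = 10·log₁₀(2.5×10^12).
L = 10·(0.3979 + 12) = 123.98 dB.

124 dB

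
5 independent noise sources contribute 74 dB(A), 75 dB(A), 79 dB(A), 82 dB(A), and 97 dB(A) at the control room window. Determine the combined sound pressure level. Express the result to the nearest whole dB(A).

97 dB(A)

Incoherent sources combine by intensity addition: L_total = 10·log₁₀(Σ 10^(L_i/10)).
Σ 10^(L/10) = 10^(74/10) + 10^(75/10) + 10^(79/10) + 10^(82/10) + 10^(97/10) = 5.307e+09.
L_total = 10·log₁₀(5.307e+09) = 97.25 dB(A).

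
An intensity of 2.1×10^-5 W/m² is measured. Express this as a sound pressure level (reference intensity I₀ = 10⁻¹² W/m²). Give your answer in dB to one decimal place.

L = 10·log₁₀(I/I₀) = 10·log₁₀(2.1×10^-5/10⁻¹²) = 10·log₁₀(2.1×10^7).
L = 10·(0.3222 + 7) = 73.22 dB.

73.2 dB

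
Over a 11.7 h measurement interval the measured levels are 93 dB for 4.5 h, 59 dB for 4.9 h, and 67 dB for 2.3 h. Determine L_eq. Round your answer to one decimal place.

88.9 dB

L_eq = 10·log₁₀[(1/T)·Σ tᵢ·10^(Lᵢ/10)] with T = 11.7 h.
Σ tᵢ·10^(Lᵢ/10) = 4.5·10^(93/10) + 4.9·10^(59/10) + 2.3·10^(67/10) = 8.994e+09.
L_eq = 10·log₁₀(8.994e+09/11.7) = 88.86 dB.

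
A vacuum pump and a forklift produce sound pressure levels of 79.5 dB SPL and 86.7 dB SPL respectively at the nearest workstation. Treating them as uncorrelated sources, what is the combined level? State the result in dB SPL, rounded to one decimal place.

Incoherent sources combine by intensity addition: L_total = 10·log₁₀(Σ 10^(L_i/10)).
Σ 10^(L/10) = 10^(79.5/10) + 10^(86.7/10) = 5.569e+08.
L_total = 10·log₁₀(5.569e+08) = 87.46 dB SPL.

87.5 dB SPL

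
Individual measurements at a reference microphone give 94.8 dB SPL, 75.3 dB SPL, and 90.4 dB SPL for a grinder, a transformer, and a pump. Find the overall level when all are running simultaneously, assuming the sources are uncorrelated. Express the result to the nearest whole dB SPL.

For uncorrelated sources the intensities add, so convert each level to linear form, sum, and take 10·log₁₀ of the total.
Σ 10^(L/10) = 10^(94.8/10) + 10^(75.3/10) + 10^(90.4/10) = 4.150e+09.
L_total = 10·log₁₀(4.150e+09) = 96.18 dB SPL.

96 dB SPL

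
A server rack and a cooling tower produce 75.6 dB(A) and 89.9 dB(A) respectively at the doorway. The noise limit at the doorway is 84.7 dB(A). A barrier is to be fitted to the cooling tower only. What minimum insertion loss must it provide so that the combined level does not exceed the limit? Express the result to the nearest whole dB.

The untreated sources together contribute 10^(75.6/10) = 3.631e+07, i.e. 75.60 dB(A).
To meet 84.7 dB(A) overall, the treated cooling tower may contribute at most 10^(84.7/10) − 3.631e+07 = 2.588e+08, i.e. 84.13 dB(A).
Required insertion loss = 89.9 − 84.13 = 5.77 dB.

6 dB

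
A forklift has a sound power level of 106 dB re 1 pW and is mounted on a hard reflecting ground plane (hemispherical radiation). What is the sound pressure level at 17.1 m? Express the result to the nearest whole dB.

73 dB

Free-field hemispherical radiation: L_p = L_w − 10·log₁₀(2π·r²), r = 17.1 m.
2π·r² = 1837 m², 10·log₁₀ of that is 32.642 dB.
L_p = 106 − 32.642 = 73.36 dB.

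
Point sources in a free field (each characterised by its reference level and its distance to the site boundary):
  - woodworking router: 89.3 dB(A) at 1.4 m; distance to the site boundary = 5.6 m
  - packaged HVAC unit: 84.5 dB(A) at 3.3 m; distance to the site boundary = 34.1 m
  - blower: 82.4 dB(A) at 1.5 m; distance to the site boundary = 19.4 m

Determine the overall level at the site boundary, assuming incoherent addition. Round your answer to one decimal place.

First find each source's level at the receiver (point-source: −20·log₁₀(r/r_ref)), then combine on an intensity basis.
woodworking router: 89.3 − 20·log₁₀(5.6/1.4) = 89.3 − 12.04 = 77.26 dB(A).
packaged HVAC unit: 84.5 − 20·log₁₀(34.1/3.3) = 84.5 − 20.28 = 64.22 dB(A).
blower: 82.4 − 20·log₁₀(19.4/1.5) = 82.4 − 22.23 = 60.17 dB(A).
Σ 10^(L/10) = 5.687e+07 → L_total = 10·log₁₀(5.687e+07) = 77.55 dB(A).

77.5 dB(A)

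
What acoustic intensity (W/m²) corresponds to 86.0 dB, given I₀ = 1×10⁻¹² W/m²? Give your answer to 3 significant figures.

0.000398 W/m²

L = 10·log₁₀(I/I₀) ⇒ I = I₀·10^(L/10) = 10⁻¹² × 10^8.60.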